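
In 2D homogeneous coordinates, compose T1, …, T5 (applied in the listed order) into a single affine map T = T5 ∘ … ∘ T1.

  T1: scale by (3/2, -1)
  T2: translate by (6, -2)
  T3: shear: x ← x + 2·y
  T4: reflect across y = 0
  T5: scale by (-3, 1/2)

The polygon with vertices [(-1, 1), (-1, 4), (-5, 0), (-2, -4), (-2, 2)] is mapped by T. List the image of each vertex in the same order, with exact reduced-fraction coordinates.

image vertices: (9/2, 3/2), (45/2, 3), (33/2, 1), (-21, -1), (15, 2)

T1 scale by (3/2, -1): (-1, 1) → (-3/2, -1); (-1, 4) → (-3/2, -4); (-5, 0) → (-15/2, 0); (-2, -4) → (-3, 4); (-2, 2) → (-3, -2)
T2 translate by (6, -2): (-3/2, -1) → (9/2, -3); (-3/2, -4) → (9/2, -6); (-15/2, 0) → (-3/2, -2); (-3, 4) → (3, 2); (-3, -2) → (3, -4)
T3 shear: x ← x + 2·y: (9/2, -3) → (-3/2, -3); (9/2, -6) → (-15/2, -6); (-3/2, -2) → (-11/2, -2); (3, 2) → (7, 2); (3, -4) → (-5, -4)
T4 reflect across y = 0: (-3/2, -3) → (-3/2, 3); (-15/2, -6) → (-15/2, 6); (-11/2, -2) → (-11/2, 2); (7, 2) → (7, -2); (-5, -4) → (-5, 4)
T5 scale by (-3, 1/2): (-3/2, 3) → (9/2, 3/2); (-15/2, 6) → (45/2, 3); (-11/2, 2) → (33/2, 1); (7, -2) → (-21, -1); (-5, 4) → (15, 2)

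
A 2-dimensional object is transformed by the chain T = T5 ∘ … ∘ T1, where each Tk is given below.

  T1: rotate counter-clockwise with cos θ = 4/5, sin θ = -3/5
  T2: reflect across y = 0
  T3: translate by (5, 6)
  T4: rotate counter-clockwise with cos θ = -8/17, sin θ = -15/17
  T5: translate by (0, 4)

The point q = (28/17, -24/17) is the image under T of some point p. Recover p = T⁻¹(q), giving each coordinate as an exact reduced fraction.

p = (-2, 1)

T1 = [4/5 3/5 0; -3/5 4/5 0; 0 0 1]
T2·T1 = [4/5 3/5 0; 3/5 -4/5 0; 0 0 1]
T3·…·T1 = [4/5 3/5 5; 3/5 -4/5 6; 0 0 1]
T4·…·T1 = [13/85 -84/85 50/17; -84/85 -13/85 -123/17; 0 0 1]
T5·…·T1 = [13/85 -84/85 50/17; -84/85 -13/85 -55/17; 0 0 1]
det M = -1; M⁻¹ = [13/85 -84/85 -62/17; -84/85 -13/85 41/17; 0 0 1]
M⁻¹ · (28/17, -24/17)ᵀ = (-2, 1)ᵀ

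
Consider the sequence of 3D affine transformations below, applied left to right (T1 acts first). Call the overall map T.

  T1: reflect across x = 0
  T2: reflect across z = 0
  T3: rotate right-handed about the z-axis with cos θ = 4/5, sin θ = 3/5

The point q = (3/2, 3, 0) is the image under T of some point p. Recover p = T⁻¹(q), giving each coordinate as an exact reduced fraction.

p = (-3, 3/2, 0)

T1 = [-1 0 0 0; 0 1 0 0; 0 0 1 0; 0 0 0 1]
T2·T1 = [-1 0 0 0; 0 1 0 0; 0 0 -1 0; 0 0 0 1]
T3·…·T1 = [-4/5 -3/5 0 0; -3/5 4/5 0 0; 0 0 -1 0; 0 0 0 1]
det M = 1; M⁻¹ = [-4/5 -3/5 0 0; -3/5 4/5 0 0; 0 0 -1 0; 0 0 0 1]
M⁻¹ · (3/2, 3, 0)ᵀ = (-3, 3/2, 0)ᵀ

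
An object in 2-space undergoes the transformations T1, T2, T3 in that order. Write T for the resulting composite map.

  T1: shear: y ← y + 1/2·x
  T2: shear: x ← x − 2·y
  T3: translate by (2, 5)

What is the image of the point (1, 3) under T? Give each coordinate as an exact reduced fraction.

T(p) = (-4, 17/2)

T1 shear: y ← y + 1/2·x: (1, 3) → (1, 7/2)
T2 shear: x ← x − 2·y: (1, 7/2) → (-6, 7/2)
T3 translate by (2, 5): (-6, 7/2) → (-4, 17/2)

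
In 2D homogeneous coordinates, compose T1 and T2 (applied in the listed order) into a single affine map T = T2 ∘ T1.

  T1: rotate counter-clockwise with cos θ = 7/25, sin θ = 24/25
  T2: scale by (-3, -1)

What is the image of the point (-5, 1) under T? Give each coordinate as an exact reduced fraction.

T(p) = (177/25, 113/25)

T1 rotate counter-clockwise with cos θ = 7/25, sin θ = 24/25: (-5, 1) → (-59/25, -113/25)
T2 scale by (-3, -1): (-59/25, -113/25) → (177/25, 113/25)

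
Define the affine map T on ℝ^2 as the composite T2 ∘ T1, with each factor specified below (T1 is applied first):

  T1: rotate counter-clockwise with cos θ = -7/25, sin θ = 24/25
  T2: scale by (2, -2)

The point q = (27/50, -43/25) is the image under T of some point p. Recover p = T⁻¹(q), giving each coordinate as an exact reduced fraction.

p = (3/4, -1/2)

T1 = [-7/25 -24/25 0; 24/25 -7/25 0; 0 0 1]
T2·T1 = [-14/25 -48/25 0; -48/25 14/25 0; 0 0 1]
det M = -4; M⁻¹ = [-7/50 -12/25 0; -12/25 7/50 0; 0 0 1]
M⁻¹ · (27/50, -43/25)ᵀ = (3/4, -1/2)ᵀ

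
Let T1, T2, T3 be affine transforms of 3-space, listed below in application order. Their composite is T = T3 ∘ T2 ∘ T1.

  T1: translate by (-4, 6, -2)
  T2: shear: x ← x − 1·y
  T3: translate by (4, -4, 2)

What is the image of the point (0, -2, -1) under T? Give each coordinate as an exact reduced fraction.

T1 translate by (-4, 6, -2): (0, -2, -1) → (-4, 4, -3)
T2 shear: x ← x − 1·y: (-4, 4, -3) → (-8, 4, -3)
T3 translate by (4, -4, 2): (-8, 4, -3) → (-4, 0, -1)

T(p) = (-4, 0, -1)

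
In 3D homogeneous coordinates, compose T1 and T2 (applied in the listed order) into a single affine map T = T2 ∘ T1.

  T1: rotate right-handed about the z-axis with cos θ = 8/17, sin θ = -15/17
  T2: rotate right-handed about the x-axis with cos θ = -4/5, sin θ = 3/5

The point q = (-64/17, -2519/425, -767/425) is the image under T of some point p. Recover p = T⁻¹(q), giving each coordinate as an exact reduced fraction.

T1 = [8/17 15/17 0 0; -15/17 8/17 0 0; 0 0 1 0; 0 0 0 1]
T2·T1 = [8/17 15/17 0 0; 12/17 -32/85 -3/5 0; -9/17 24/85 -4/5 0; 0 0 0 1]
det M = 1; M⁻¹ = [8/17 12/17 -9/17 0; 15/17 -32/85 24/85 0; 0 -3/5 -4/5 0; 0 0 0 1]
M⁻¹ · (-64/17, -2519/425, -767/425)ᵀ = (-5, -8/5, 5)ᵀ

p = (-5, -8/5, 5)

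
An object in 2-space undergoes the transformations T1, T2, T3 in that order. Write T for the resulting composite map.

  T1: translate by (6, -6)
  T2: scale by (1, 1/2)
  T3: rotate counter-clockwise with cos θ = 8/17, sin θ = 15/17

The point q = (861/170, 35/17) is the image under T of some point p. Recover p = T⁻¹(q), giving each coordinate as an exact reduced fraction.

T1 = [1 0 6; 0 1 -6; 0 0 1]
T2·T1 = [1 0 6; 0 1/2 -3; 0 0 1]
T3·…·T1 = [8/17 -15/34 93/17; 15/17 4/17 66/17; 0 0 1]
det M = 1/2; M⁻¹ = [8/17 15/17 -6; -30/17 16/17 6; 0 0 1]
M⁻¹ · (861/170, 35/17)ᵀ = (-9/5, -1)ᵀ

p = (-9/5, -1)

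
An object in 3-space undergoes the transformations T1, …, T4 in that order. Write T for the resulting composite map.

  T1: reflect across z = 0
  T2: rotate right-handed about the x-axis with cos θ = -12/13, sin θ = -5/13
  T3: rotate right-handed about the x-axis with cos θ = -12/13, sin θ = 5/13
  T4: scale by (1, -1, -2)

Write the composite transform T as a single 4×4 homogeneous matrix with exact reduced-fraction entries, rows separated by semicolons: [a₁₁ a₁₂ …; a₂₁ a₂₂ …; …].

T = [1 0 0 0; 0 -1 0 0; 0 0 2 0; 0 0 0 1]

T1 = [1 0 0 0; 0 1 0 0; 0 0 -1 0; 0 0 0 1]
T2·T1 = [1 0 0 0; 0 -12/13 -5/13 0; 0 -5/13 12/13 0; 0 0 0 1]
T3·…·T1 = [1 0 0 0; 0 1 0 0; 0 0 -1 0; 0 0 0 1]
T4·…·T1 = [1 0 0 0; 0 -1 0 0; 0 0 2 0; 0 0 0 1]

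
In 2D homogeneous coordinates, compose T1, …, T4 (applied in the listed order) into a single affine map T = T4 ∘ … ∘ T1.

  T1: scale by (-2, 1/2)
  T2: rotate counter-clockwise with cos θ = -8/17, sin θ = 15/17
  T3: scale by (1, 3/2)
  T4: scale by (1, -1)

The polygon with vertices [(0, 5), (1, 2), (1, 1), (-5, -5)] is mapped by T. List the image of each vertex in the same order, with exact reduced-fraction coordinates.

T1 scale by (-2, 1/2): (0, 5) → (0, 5/2); (1, 2) → (-2, 1); (1, 1) → (-2, 1/2); (-5, -5) → (10, -5/2)
T2 rotate counter-clockwise with cos θ = -8/17, sin θ = 15/17: (0, 5/2) → (-75/34, -20/17); (-2, 1) → (1/17, -38/17); (-2, 1/2) → (1/2, -2); (10, -5/2) → (-5/2, 10)
T3 scale by (1, 3/2): (-75/34, -20/17) → (-75/34, -30/17); (1/17, -38/17) → (1/17, -57/17); (1/2, -2) → (1/2, -3); (-5/2, 10) → (-5/2, 15)
T4 scale by (1, -1): (-75/34, -30/17) → (-75/34, 30/17); (1/17, -57/17) → (1/17, 57/17); (1/2, -3) → (1/2, 3); (-5/2, 15) → (-5/2, -15)

image vertices: (-75/34, 30/17), (1/17, 57/17), (1/2, 3), (-5/2, -15)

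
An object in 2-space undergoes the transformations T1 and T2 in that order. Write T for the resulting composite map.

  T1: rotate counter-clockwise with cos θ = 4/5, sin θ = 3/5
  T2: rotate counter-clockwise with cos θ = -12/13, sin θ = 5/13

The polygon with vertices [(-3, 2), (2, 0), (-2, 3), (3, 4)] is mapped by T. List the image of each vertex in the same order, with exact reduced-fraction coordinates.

image vertices: (17/5, -6/5), (-126/65, -32/65), (174/65, -157/65), (-25/13, -60/13)

T1 rotate counter-clockwise with cos θ = 4/5, sin θ = 3/5: (-3, 2) → (-18/5, -1/5); (2, 0) → (8/5, 6/5); (-2, 3) → (-17/5, 6/5); (3, 4) → (0, 5)
T2 rotate counter-clockwise with cos θ = -12/13, sin θ = 5/13: (-18/5, -1/5) → (17/5, -6/5); (8/5, 6/5) → (-126/65, -32/65); (-17/5, 6/5) → (174/65, -157/65); (0, 5) → (-25/13, -60/13)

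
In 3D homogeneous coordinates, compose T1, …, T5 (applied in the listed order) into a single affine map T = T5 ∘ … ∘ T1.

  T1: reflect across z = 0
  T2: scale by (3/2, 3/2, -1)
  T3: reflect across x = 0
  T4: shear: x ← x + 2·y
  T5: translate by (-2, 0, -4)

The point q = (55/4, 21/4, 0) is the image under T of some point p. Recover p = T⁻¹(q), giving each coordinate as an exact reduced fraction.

T1 = [1 0 0 0; 0 1 0 0; 0 0 -1 0; 0 0 0 1]
T2·T1 = [3/2 0 0 0; 0 3/2 0 0; 0 0 1 0; 0 0 0 1]
T3·…·T1 = [-3/2 0 0 0; 0 3/2 0 0; 0 0 1 0; 0 0 0 1]
T4·…·T1 = [-3/2 3 0 0; 0 3/2 0 0; 0 0 1 0; 0 0 0 1]
T5·…·T1 = [-3/2 3 0 -2; 0 3/2 0 0; 0 0 1 -4; 0 0 0 1]
det M = -9/4; M⁻¹ = [-2/3 4/3 0 -4/3; 0 2/3 0 0; 0 0 1 4; 0 0 0 1]
M⁻¹ · (55/4, 21/4, 0)ᵀ = (-7/2, 7/2, 4)ᵀ

p = (-7/2, 7/2, 4)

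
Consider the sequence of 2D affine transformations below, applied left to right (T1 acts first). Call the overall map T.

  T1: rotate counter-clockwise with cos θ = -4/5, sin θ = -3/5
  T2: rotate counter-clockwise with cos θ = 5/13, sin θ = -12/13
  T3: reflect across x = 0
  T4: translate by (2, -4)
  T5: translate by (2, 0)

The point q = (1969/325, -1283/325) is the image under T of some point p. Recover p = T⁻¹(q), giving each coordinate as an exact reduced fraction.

p = (9/5, 1)

T1 = [-4/5 3/5 0; -3/5 -4/5 0; 0 0 1]
T2·T1 = [-56/65 -33/65 0; 33/65 -56/65 0; 0 0 1]
T3·…·T1 = [56/65 33/65 0; 33/65 -56/65 0; 0 0 1]
T4·…·T1 = [56/65 33/65 2; 33/65 -56/65 -4; 0 0 1]
T5·…·T1 = [56/65 33/65 4; 33/65 -56/65 -4; 0 0 1]
det M = -1; M⁻¹ = [56/65 33/65 -92/65; 33/65 -56/65 -356/65; 0 0 1]
M⁻¹ · (1969/325, -1283/325)ᵀ = (9/5, 1)ᵀ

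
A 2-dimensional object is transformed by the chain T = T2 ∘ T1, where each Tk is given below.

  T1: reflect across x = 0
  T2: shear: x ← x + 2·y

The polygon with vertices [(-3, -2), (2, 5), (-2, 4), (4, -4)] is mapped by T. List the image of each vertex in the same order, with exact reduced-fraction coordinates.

T1 reflect across x = 0: (-3, -2) → (3, -2); (2, 5) → (-2, 5); (-2, 4) → (2, 4); (4, -4) → (-4, -4)
T2 shear: x ← x + 2·y: (3, -2) → (-1, -2); (-2, 5) → (8, 5); (2, 4) → (10, 4); (-4, -4) → (-12, -4)

image vertices: (-1, -2), (8, 5), (10, 4), (-12, -4)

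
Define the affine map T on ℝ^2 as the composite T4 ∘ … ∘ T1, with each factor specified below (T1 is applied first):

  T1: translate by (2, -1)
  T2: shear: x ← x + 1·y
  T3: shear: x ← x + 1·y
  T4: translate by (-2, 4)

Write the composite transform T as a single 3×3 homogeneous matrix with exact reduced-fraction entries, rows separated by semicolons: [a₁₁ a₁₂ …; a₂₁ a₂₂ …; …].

T = [1 2 -2; 0 1 3; 0 0 1]

T1 = [1 0 2; 0 1 -1; 0 0 1]
T2·T1 = [1 1 1; 0 1 -1; 0 0 1]
T3·…·T1 = [1 2 0; 0 1 -1; 0 0 1]
T4·…·T1 = [1 2 -2; 0 1 3; 0 0 1]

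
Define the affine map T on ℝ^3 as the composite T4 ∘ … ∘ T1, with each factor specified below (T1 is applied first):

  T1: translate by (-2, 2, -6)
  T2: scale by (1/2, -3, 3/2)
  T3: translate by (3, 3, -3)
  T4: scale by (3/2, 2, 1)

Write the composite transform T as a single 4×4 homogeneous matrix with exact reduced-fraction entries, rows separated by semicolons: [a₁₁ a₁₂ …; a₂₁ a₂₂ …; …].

T = [3/4 0 0 3; 0 -6 0 -6; 0 0 3/2 -12; 0 0 0 1]

T1 = [1 0 0 -2; 0 1 0 2; 0 0 1 -6; 0 0 0 1]
T2·T1 = [1/2 0 0 -1; 0 -3 0 -6; 0 0 3/2 -9; 0 0 0 1]
T3·…·T1 = [1/2 0 0 2; 0 -3 0 -3; 0 0 3/2 -12; 0 0 0 1]
T4·…·T1 = [3/4 0 0 3; 0 -6 0 -6; 0 0 3/2 -12; 0 0 0 1]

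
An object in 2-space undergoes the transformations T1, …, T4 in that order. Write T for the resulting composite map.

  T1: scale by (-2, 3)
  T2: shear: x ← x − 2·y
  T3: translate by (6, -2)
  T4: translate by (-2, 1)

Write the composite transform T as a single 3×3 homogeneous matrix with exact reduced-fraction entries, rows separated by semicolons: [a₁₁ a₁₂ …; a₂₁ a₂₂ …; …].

T = [-2 -6 4; 0 3 -1; 0 0 1]

T1 = [-2 0 0; 0 3 0; 0 0 1]
T2·T1 = [-2 -6 0; 0 3 0; 0 0 1]
T3·…·T1 = [-2 -6 6; 0 3 -2; 0 0 1]
T4·…·T1 = [-2 -6 4; 0 3 -1; 0 0 1]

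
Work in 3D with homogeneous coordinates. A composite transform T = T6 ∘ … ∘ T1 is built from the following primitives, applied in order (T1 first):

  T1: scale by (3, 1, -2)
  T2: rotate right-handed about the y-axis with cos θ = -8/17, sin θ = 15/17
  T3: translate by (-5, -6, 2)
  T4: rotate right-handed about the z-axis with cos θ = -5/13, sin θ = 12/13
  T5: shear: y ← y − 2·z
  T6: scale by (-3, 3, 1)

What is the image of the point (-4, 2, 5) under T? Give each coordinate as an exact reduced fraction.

T1 scale by (3, 1, -2): (-4, 2, 5) → (-12, 2, -10)
T2 rotate right-handed about the y-axis with cos θ = -8/17, sin θ = 15/17: (-12, 2, -10) → (-54/17, 2, 260/17)
T3 translate by (-5, -6, 2): (-54/17, 2, 260/17) → (-139/17, -4, 294/17)
T4 rotate right-handed about the z-axis with cos θ = -5/13, sin θ = 12/13: (-139/17, -4, 294/17) → (1511/221, -1328/221, 294/17)
T5 shear: y ← y − 2·z: (1511/221, -1328/221, 294/17) → (1511/221, -8972/221, 294/17)
T6 scale by (-3, 3, 1): (1511/221, -8972/221, 294/17) → (-4533/221, -26916/221, 294/17)

T(p) = (-4533/221, -26916/221, 294/17)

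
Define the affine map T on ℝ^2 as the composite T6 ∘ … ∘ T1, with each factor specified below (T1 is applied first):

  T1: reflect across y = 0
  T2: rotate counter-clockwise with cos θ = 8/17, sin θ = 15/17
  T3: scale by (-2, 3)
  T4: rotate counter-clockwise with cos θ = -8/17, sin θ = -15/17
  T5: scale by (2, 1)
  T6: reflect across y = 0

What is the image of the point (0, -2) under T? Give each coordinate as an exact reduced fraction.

T(p) = (480/289, 1284/289)

T1 reflect across y = 0: (0, -2) → (0, 2)
T2 rotate counter-clockwise with cos θ = 8/17, sin θ = 15/17: (0, 2) → (-30/17, 16/17)
T3 scale by (-2, 3): (-30/17, 16/17) → (60/17, 48/17)
T4 rotate counter-clockwise with cos θ = -8/17, sin θ = -15/17: (60/17, 48/17) → (240/289, -1284/289)
T5 scale by (2, 1): (240/289, -1284/289) → (480/289, -1284/289)
T6 reflect across y = 0: (480/289, -1284/289) → (480/289, 1284/289)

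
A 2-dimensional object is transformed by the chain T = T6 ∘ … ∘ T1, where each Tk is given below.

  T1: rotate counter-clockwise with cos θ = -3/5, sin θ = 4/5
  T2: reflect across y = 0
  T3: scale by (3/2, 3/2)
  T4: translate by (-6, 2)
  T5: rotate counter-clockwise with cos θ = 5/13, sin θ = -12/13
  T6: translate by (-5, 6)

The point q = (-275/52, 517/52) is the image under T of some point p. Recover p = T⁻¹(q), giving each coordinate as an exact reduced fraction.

p = (-1/2, -3/2)

T1 = [-3/5 -4/5 0; 4/5 -3/5 0; 0 0 1]
T2·T1 = [-3/5 -4/5 0; -4/5 3/5 0; 0 0 1]
T3·…·T1 = [-9/10 -6/5 0; -6/5 9/10 0; 0 0 1]
T4·…·T1 = [-9/10 -6/5 -6; -6/5 9/10 2; 0 0 1]
T5·…·T1 = [-189/130 24/65 -6/13; 24/65 189/130 82/13; 0 0 1]
T6·…·T1 = [-189/130 24/65 -71/13; 24/65 189/130 160/13; 0 0 1]
det M = -9/4; M⁻¹ = [-42/65 32/195 -1082/195; 32/195 42/65 -1376/195; 0 0 1]
M⁻¹ · (-275/52, 517/52)ᵀ = (-1/2, -3/2)ᵀ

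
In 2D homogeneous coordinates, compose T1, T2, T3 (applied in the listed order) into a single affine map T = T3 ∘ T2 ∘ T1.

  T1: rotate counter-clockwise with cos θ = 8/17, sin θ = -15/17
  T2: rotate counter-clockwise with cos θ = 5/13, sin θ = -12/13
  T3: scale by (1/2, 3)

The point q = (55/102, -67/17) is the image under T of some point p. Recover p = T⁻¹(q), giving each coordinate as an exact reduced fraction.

T1 = [8/17 15/17 0; -15/17 8/17 0; 0 0 1]
T2·T1 = [-140/221 171/221 0; -171/221 -140/221 0; 0 0 1]
T3·…·T1 = [-70/221 171/442 0; -513/221 -420/221 0; 0 0 1]
det M = 3/2; M⁻¹ = [-280/221 -57/221 0; 342/221 -140/663 0; 0 0 1]
M⁻¹ · (55/102, -67/17)ᵀ = (1/3, 5/3)ᵀ

p = (1/3, 5/3)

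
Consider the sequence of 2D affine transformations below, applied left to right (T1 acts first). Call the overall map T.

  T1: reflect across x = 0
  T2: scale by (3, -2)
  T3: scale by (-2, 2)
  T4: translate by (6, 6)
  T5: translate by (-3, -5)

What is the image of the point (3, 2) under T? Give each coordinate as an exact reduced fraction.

T(p) = (21, -7)

T1 reflect across x = 0: (3, 2) → (-3, 2)
T2 scale by (3, -2): (-3, 2) → (-9, -4)
T3 scale by (-2, 2): (-9, -4) → (18, -8)
T4 translate by (6, 6): (18, -8) → (24, -2)
T5 translate by (-3, -5): (24, -2) → (21, -7)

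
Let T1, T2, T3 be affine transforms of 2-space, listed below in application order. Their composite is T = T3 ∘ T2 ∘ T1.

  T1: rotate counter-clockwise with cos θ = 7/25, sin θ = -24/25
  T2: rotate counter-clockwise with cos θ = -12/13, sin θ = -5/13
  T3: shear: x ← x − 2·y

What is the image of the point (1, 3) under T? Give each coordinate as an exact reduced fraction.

T1 rotate counter-clockwise with cos θ = 7/25, sin θ = -24/25: (1, 3) → (79/25, -3/25)
T2 rotate counter-clockwise with cos θ = -12/13, sin θ = -5/13: (79/25, -3/25) → (-963/325, -359/325)
T3 shear: x ← x − 2·y: (-963/325, -359/325) → (-49/65, -359/325)

T(p) = (-49/65, -359/325)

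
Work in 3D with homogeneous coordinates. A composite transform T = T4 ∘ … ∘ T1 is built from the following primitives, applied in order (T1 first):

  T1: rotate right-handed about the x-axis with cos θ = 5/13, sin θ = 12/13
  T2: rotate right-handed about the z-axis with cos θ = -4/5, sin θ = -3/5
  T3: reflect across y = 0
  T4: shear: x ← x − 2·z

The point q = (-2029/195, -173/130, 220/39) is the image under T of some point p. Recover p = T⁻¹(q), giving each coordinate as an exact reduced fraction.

T1 = [1 0 0 0; 0 5/13 -12/13 0; 0 12/13 5/13 0; 0 0 0 1]
T2·T1 = [-4/5 3/13 -36/65 0; -3/5 -4/13 48/65 0; 0 12/13 5/13 0; 0 0 0 1]
T3·…·T1 = [-4/5 3/13 -36/65 0; 3/5 4/13 -48/65 0; 0 12/13 5/13 0; 0 0 0 1]
T4·…·T1 = [-4/5 -21/13 -86/65 0; 3/5 4/13 -48/65 0; 0 12/13 5/13 0; 0 0 0 1]
det M = -1; M⁻¹ = [-4/5 3/5 -8/5 0; 3/13 4/13 18/13 0; -36/65 -48/65 -47/65 0; 0 0 0 1]
M⁻¹ · (-2029/195, -173/130, 220/39)ᵀ = (-3/2, 5, 8/3)ᵀ

p = (-3/2, 5, 8/3)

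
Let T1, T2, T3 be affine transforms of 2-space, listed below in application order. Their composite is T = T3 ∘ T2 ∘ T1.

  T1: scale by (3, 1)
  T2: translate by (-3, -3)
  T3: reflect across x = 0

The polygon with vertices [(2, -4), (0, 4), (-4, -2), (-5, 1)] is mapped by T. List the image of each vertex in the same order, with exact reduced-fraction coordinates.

T1 scale by (3, 1): (2, -4) → (6, -4); (0, 4) → (0, 4); (-4, -2) → (-12, -2); (-5, 1) → (-15, 1)
T2 translate by (-3, -3): (6, -4) → (3, -7); (0, 4) → (-3, 1); (-12, -2) → (-15, -5); (-15, 1) → (-18, -2)
T3 reflect across x = 0: (3, -7) → (-3, -7); (-3, 1) → (3, 1); (-15, -5) → (15, -5); (-18, -2) → (18, -2)

image vertices: (-3, -7), (3, 1), (15, -5), (18, -2)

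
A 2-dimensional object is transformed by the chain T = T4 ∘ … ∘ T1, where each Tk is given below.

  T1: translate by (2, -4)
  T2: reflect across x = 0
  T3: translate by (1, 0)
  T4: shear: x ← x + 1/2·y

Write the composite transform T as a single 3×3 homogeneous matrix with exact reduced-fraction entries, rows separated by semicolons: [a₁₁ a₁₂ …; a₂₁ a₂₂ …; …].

T1 = [1 0 2; 0 1 -4; 0 0 1]
T2·T1 = [-1 0 -2; 0 1 -4; 0 0 1]
T3·…·T1 = [-1 0 -1; 0 1 -4; 0 0 1]
T4·…·T1 = [-1 1/2 -3; 0 1 -4; 0 0 1]

T = [-1 1/2 -3; 0 1 -4; 0 0 1]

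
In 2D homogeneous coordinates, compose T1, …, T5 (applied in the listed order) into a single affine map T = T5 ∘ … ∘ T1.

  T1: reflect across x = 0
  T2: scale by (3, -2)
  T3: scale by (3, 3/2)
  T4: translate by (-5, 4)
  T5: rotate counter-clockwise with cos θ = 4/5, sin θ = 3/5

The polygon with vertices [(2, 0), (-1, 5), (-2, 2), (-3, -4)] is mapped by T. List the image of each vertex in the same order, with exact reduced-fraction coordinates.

T1 reflect across x = 0: (2, 0) → (-2, 0); (-1, 5) → (1, 5); (-2, 2) → (2, 2); (-3, -4) → (3, -4)
T2 scale by (3, -2): (-2, 0) → (-6, 0); (1, 5) → (3, -10); (2, 2) → (6, -4); (3, -4) → (9, 8)
T3 scale by (3, 3/2): (-6, 0) → (-18, 0); (3, -10) → (9, -15); (6, -4) → (18, -6); (9, 8) → (27, 12)
T4 translate by (-5, 4): (-18, 0) → (-23, 4); (9, -15) → (4, -11); (18, -6) → (13, -2); (27, 12) → (22, 16)
T5 rotate counter-clockwise with cos θ = 4/5, sin θ = 3/5: (-23, 4) → (-104/5, -53/5); (4, -11) → (49/5, -32/5); (13, -2) → (58/5, 31/5); (22, 16) → (8, 26)

image vertices: (-104/5, -53/5), (49/5, -32/5), (58/5, 31/5), (8, 26)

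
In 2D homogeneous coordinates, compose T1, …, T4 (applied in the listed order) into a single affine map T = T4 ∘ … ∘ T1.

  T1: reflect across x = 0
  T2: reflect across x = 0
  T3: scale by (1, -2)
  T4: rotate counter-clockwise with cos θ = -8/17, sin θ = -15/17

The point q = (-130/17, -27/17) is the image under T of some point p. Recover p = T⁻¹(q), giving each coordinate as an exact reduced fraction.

T1 = [-1 0 0; 0 1 0; 0 0 1]
T2·T1 = [1 0 0; 0 1 0; 0 0 1]
T3·…·T1 = [1 0 0; 0 -2 0; 0 0 1]
T4·…·T1 = [-8/17 -30/17 0; -15/17 16/17 0; 0 0 1]
det M = -2; M⁻¹ = [-8/17 -15/17 0; -15/34 4/17 0; 0 0 1]
M⁻¹ · (-130/17, -27/17)ᵀ = (5, 3)ᵀ

p = (5, 3)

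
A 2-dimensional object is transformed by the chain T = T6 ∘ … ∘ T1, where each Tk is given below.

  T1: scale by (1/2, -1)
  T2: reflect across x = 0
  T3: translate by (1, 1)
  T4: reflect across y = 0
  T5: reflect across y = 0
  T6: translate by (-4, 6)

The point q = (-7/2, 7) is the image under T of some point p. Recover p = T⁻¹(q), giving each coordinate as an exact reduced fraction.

p = (1, 0)

T1 = [1/2 0 0; 0 -1 0; 0 0 1]
T2·T1 = [-1/2 0 0; 0 -1 0; 0 0 1]
T3·…·T1 = [-1/2 0 1; 0 -1 1; 0 0 1]
T4·…·T1 = [-1/2 0 1; 0 1 -1; 0 0 1]
T5·…·T1 = [-1/2 0 1; 0 -1 1; 0 0 1]
T6·…·T1 = [-1/2 0 -3; 0 -1 7; 0 0 1]
det M = 1/2; M⁻¹ = [-2 0 -6; 0 -1 7; 0 0 1]
M⁻¹ · (-7/2, 7)ᵀ = (1, 0)ᵀ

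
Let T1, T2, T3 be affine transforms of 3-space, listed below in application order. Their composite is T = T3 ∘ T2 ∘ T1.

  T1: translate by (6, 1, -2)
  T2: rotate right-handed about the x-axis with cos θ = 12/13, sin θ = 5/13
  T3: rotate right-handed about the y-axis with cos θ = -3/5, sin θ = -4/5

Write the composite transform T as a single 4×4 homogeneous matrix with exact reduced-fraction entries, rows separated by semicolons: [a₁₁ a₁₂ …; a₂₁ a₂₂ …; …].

T = [-3/5 -4/13 -48/65 -158/65; 0 12/13 -5/13 22/13; 4/5 -3/13 -36/65 369/65; 0 0 0 1]

T1 = [1 0 0 6; 0 1 0 1; 0 0 1 -2; 0 0 0 1]
T2·T1 = [1 0 0 6; 0 12/13 -5/13 22/13; 0 5/13 12/13 -19/13; 0 0 0 1]
T3·…·T1 = [-3/5 -4/13 -48/65 -158/65; 0 12/13 -5/13 22/13; 4/5 -3/13 -36/65 369/65; 0 0 0 1]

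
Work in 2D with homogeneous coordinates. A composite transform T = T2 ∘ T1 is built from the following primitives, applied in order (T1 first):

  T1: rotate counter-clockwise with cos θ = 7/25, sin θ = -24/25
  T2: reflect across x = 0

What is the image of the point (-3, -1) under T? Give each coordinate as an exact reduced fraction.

T1 rotate counter-clockwise with cos θ = 7/25, sin θ = -24/25: (-3, -1) → (-9/5, 13/5)
T2 reflect across x = 0: (-9/5, 13/5) → (9/5, 13/5)

T(p) = (9/5, 13/5)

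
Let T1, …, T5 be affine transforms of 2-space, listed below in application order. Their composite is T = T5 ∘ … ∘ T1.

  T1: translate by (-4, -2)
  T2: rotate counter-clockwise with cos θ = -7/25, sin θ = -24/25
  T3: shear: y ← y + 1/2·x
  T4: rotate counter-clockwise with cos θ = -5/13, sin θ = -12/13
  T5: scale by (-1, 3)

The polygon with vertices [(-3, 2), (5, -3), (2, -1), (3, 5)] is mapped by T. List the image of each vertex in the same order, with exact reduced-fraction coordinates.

T1 translate by (-4, -2): (-3, 2) → (-7, 0); (5, -3) → (1, -5); (2, -1) → (-2, -3); (3, 5) → (-1, 3)
T2 rotate counter-clockwise with cos θ = -7/25, sin θ = -24/25: (-7, 0) → (49/25, 168/25); (1, -5) → (-127/25, 11/25); (-2, -3) → (-58/25, 69/25); (-1, 3) → (79/25, 3/25)
T3 shear: y ← y + 1/2·x: (49/25, 168/25) → (49/25, 77/10); (-127/25, 11/25) → (-127/25, -21/10); (-58/25, 69/25) → (-58/25, 8/5); (79/25, 3/25) → (79/25, 17/10)
T4 rotate counter-clockwise with cos θ = -5/13, sin θ = -12/13: (49/25, 77/10) → (413/65, -3101/650); (-127/25, -21/10) → (1/65, 3573/650); (-58/25, 8/5) → (154/65, 496/325); (79/25, 17/10) → (23/65, -2321/650)
T5 scale by (-1, 3): (413/65, -3101/650) → (-413/65, -9303/650); (1/65, 3573/650) → (-1/65, 10719/650); (154/65, 496/325) → (-154/65, 1488/325); (23/65, -2321/650) → (-23/65, -6963/650)

image vertices: (-413/65, -9303/650), (-1/65, 10719/650), (-154/65, 1488/325), (-23/65, -6963/650)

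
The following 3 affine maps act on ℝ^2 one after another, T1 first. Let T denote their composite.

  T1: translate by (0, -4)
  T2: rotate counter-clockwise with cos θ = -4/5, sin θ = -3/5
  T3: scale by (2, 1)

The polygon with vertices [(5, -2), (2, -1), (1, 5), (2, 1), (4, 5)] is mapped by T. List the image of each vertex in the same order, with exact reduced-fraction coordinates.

image vertices: (-76/5, 9/5), (-46/5, 14/5), (-2/5, -7/5), (-34/5, 6/5), (-26/5, -16/5)

T1 translate by (0, -4): (5, -2) → (5, -6); (2, -1) → (2, -5); (1, 5) → (1, 1); (2, 1) → (2, -3); (4, 5) → (4, 1)
T2 rotate counter-clockwise with cos θ = -4/5, sin θ = -3/5: (5, -6) → (-38/5, 9/5); (2, -5) → (-23/5, 14/5); (1, 1) → (-1/5, -7/5); (2, -3) → (-17/5, 6/5); (4, 1) → (-13/5, -16/5)
T3 scale by (2, 1): (-38/5, 9/5) → (-76/5, 9/5); (-23/5, 14/5) → (-46/5, 14/5); (-1/5, -7/5) → (-2/5, -7/5); (-17/5, 6/5) → (-34/5, 6/5); (-13/5, -16/5) → (-26/5, -16/5)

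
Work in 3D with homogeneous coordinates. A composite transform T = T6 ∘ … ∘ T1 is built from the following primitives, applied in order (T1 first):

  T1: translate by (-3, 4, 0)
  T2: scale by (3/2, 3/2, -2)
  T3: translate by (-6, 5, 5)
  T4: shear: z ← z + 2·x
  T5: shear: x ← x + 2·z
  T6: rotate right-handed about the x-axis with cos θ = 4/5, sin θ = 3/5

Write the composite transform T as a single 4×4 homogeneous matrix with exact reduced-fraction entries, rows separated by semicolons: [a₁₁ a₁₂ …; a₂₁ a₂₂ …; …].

T1 = [1 0 0 -3; 0 1 0 4; 0 0 1 0; 0 0 0 1]
T2·T1 = [3/2 0 0 -9/2; 0 3/2 0 6; 0 0 -2 0; 0 0 0 1]
T3·…·T1 = [3/2 0 0 -21/2; 0 3/2 0 11; 0 0 -2 5; 0 0 0 1]
T4·…·T1 = [3/2 0 0 -21/2; 0 3/2 0 11; 3 0 -2 -16; 0 0 0 1]
T5·…·T1 = [15/2 0 -4 -85/2; 0 3/2 0 11; 3 0 -2 -16; 0 0 0 1]
T6·…·T1 = [15/2 0 -4 -85/2; -9/5 6/5 6/5 92/5; 12/5 9/10 -8/5 -31/5; 0 0 0 1]

T = [15/2 0 -4 -85/2; -9/5 6/5 6/5 92/5; 12/5 9/10 -8/5 -31/5; 0 0 0 1]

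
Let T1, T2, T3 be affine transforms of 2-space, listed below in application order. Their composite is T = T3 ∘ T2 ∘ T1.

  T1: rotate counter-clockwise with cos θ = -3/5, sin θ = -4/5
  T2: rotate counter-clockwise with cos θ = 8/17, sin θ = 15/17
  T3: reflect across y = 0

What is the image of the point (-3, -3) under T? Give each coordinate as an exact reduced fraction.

T1 rotate counter-clockwise with cos θ = -3/5, sin θ = -4/5: (-3, -3) → (-3/5, 21/5)
T2 rotate counter-clockwise with cos θ = 8/17, sin θ = 15/17: (-3/5, 21/5) → (-339/85, 123/85)
T3 reflect across y = 0: (-339/85, 123/85) → (-339/85, -123/85)

T(p) = (-339/85, -123/85)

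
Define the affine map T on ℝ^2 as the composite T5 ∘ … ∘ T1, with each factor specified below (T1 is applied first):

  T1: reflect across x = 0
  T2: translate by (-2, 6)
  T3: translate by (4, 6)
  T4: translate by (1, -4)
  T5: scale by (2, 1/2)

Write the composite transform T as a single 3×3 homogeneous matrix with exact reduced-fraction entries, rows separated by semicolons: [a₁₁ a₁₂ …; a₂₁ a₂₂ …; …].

T = [-2 0 6; 0 1/2 4; 0 0 1]

T1 = [-1 0 0; 0 1 0; 0 0 1]
T2·T1 = [-1 0 -2; 0 1 6; 0 0 1]
T3·…·T1 = [-1 0 2; 0 1 12; 0 0 1]
T4·…·T1 = [-1 0 3; 0 1 8; 0 0 1]
T5·…·T1 = [-2 0 6; 0 1/2 4; 0 0 1]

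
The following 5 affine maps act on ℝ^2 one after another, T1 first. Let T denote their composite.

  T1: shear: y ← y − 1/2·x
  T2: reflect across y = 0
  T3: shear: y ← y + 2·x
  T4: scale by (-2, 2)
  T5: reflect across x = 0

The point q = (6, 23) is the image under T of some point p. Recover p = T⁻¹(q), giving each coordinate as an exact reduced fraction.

T1 = [1 0 0; -1/2 1 0; 0 0 1]
T2·T1 = [1 0 0; 1/2 -1 0; 0 0 1]
T3·…·T1 = [1 0 0; 5/2 -1 0; 0 0 1]
T4·…·T1 = [-2 0 0; 5 -2 0; 0 0 1]
T5·…·T1 = [2 0 0; 5 -2 0; 0 0 1]
det M = -4; M⁻¹ = [1/2 0 0; 5/4 -1/2 0; 0 0 1]
M⁻¹ · (6, 23)ᵀ = (3, -4)ᵀ

p = (3, -4)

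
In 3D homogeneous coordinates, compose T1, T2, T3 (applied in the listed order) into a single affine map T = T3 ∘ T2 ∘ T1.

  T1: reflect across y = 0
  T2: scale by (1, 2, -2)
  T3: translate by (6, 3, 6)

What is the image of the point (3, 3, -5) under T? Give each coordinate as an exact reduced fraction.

T1 reflect across y = 0: (3, 3, -5) → (3, -3, -5)
T2 scale by (1, 2, -2): (3, -3, -5) → (3, -6, 10)
T3 translate by (6, 3, 6): (3, -6, 10) → (9, -3, 16)

T(p) = (9, -3, 16)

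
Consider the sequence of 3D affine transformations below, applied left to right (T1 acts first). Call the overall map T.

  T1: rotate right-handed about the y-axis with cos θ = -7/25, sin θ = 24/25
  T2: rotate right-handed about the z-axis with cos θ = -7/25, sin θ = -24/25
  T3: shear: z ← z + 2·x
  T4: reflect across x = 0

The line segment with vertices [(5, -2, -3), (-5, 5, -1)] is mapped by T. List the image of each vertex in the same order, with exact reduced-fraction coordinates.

image vertices: (451/625, 2918/625, -3377/625), (-2923/625, -1139/625, 9021/625)

T1 rotate right-handed about the y-axis with cos θ = -7/25, sin θ = 24/25: (5, -2, -3) → (-107/25, -2, -99/25); (-5, 5, -1) → (11/25, 5, 127/25)
T2 rotate right-handed about the z-axis with cos θ = -7/25, sin θ = -24/25: (-107/25, -2, -99/25) → (-451/625, 2918/625, -99/25); (11/25, 5, 127/25) → (2923/625, -1139/625, 127/25)
T3 shear: z ← z + 2·x: (-451/625, 2918/625, -99/25) → (-451/625, 2918/625, -3377/625); (2923/625, -1139/625, 127/25) → (2923/625, -1139/625, 9021/625)
T4 reflect across x = 0: (-451/625, 2918/625, -3377/625) → (451/625, 2918/625, -3377/625); (2923/625, -1139/625, 9021/625) → (-2923/625, -1139/625, 9021/625)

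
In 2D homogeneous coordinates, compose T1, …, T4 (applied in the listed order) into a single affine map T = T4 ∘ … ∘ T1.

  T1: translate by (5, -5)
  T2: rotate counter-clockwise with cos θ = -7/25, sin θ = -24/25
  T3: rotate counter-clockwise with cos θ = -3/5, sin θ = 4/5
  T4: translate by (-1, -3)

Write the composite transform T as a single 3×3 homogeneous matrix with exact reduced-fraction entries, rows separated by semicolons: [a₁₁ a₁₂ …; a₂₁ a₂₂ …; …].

T1 = [1 0 5; 0 1 -5; 0 0 1]
T2·T1 = [-7/25 24/25 -31/5; -24/25 -7/25 -17/5; 0 0 1]
T3·…·T1 = [117/125 -44/125 161/25; 44/125 117/125 -73/25; 0 0 1]
T4·…·T1 = [117/125 -44/125 136/25; 44/125 117/125 -148/25; 0 0 1]

T = [117/125 -44/125 136/25; 44/125 117/125 -148/25; 0 0 1]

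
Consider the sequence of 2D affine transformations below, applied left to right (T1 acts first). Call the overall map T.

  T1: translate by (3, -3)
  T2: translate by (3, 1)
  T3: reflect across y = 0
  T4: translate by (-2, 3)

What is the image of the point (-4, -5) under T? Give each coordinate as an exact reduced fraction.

T(p) = (0, 10)

T1 translate by (3, -3): (-4, -5) → (-1, -8)
T2 translate by (3, 1): (-1, -8) → (2, -7)
T3 reflect across y = 0: (2, -7) → (2, 7)
T4 translate by (-2, 3): (2, 7) → (0, 10)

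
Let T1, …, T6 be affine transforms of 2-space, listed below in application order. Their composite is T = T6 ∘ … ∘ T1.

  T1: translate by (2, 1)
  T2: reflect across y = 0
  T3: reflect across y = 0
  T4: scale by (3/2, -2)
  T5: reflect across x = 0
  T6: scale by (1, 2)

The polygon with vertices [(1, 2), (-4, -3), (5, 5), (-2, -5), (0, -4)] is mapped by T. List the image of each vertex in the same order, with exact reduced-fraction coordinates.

T1 translate by (2, 1): (1, 2) → (3, 3); (-4, -3) → (-2, -2); (5, 5) → (7, 6); (-2, -5) → (0, -4); (0, -4) → (2, -3)
T2 reflect across y = 0: (3, 3) → (3, -3); (-2, -2) → (-2, 2); (7, 6) → (7, -6); (0, -4) → (0, 4); (2, -3) → (2, 3)
T3 reflect across y = 0: (3, -3) → (3, 3); (-2, 2) → (-2, -2); (7, -6) → (7, 6); (0, 4) → (0, -4); (2, 3) → (2, -3)
T4 scale by (3/2, -2): (3, 3) → (9/2, -6); (-2, -2) → (-3, 4); (7, 6) → (21/2, -12); (0, -4) → (0, 8); (2, -3) → (3, 6)
T5 reflect across x = 0: (9/2, -6) → (-9/2, -6); (-3, 4) → (3, 4); (21/2, -12) → (-21/2, -12); (0, 8) → (0, 8); (3, 6) → (-3, 6)
T6 scale by (1, 2): (-9/2, -6) → (-9/2, -12); (3, 4) → (3, 8); (-21/2, -12) → (-21/2, -24); (0, 8) → (0, 16); (-3, 6) → (-3, 12)

image vertices: (-9/2, -12), (3, 8), (-21/2, -24), (0, 16), (-3, 12)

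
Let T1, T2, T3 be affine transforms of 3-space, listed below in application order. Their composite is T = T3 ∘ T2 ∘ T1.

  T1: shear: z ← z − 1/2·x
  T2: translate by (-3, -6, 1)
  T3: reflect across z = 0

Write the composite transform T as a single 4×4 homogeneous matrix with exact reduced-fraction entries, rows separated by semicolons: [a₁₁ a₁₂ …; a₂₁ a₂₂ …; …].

T = [1 0 0 -3; 0 1 0 -6; 1/2 0 -1 -1; 0 0 0 1]

T1 = [1 0 0 0; 0 1 0 0; -1/2 0 1 0; 0 0 0 1]
T2·T1 = [1 0 0 -3; 0 1 0 -6; -1/2 0 1 1; 0 0 0 1]
T3·…·T1 = [1 0 0 -3; 0 1 0 -6; 1/2 0 -1 -1; 0 0 0 1]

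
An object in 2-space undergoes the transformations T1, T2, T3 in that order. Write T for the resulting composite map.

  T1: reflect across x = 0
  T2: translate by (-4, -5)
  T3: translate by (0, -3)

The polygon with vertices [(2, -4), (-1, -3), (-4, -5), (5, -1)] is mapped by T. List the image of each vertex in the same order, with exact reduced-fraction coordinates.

image vertices: (-6, -12), (-3, -11), (0, -13), (-9, -9)

T1 reflect across x = 0: (2, -4) → (-2, -4); (-1, -3) → (1, -3); (-4, -5) → (4, -5); (5, -1) → (-5, -1)
T2 translate by (-4, -5): (-2, -4) → (-6, -9); (1, -3) → (-3, -8); (4, -5) → (0, -10); (-5, -1) → (-9, -6)
T3 translate by (0, -3): (-6, -9) → (-6, -12); (-3, -8) → (-3, -11); (0, -10) → (0, -13); (-9, -6) → (-9, -9)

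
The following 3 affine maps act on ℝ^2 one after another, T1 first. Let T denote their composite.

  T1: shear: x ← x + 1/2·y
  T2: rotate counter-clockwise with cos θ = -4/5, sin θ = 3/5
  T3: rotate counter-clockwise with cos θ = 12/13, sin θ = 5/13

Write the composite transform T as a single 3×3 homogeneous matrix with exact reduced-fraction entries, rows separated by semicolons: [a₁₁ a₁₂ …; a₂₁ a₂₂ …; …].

T = [-63/65 -19/26 0; 16/65 -11/13 0; 0 0 1]

T1 = [1 1/2 0; 0 1 0; 0 0 1]
T2·T1 = [-4/5 -1 0; 3/5 -1/2 0; 0 0 1]
T3·…·T1 = [-63/65 -19/26 0; 16/65 -11/13 0; 0 0 1]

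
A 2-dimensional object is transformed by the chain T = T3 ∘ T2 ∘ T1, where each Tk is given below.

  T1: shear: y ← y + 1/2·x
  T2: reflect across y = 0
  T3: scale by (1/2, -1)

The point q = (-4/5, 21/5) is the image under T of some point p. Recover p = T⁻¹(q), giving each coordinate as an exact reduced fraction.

T1 = [1 0 0; 1/2 1 0; 0 0 1]
T2·T1 = [1 0 0; -1/2 -1 0; 0 0 1]
T3·…·T1 = [1/2 0 0; 1/2 1 0; 0 0 1]
det M = 1/2; M⁻¹ = [2 0 0; -1 1 0; 0 0 1]
M⁻¹ · (-4/5, 21/5)ᵀ = (-8/5, 5)ᵀ

p = (-8/5, 5)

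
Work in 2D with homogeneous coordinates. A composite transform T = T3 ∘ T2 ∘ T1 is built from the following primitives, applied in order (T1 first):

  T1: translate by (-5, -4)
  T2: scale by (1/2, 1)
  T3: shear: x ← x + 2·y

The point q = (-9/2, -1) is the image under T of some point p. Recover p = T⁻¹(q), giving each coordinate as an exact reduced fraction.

T1 = [1 0 -5; 0 1 -4; 0 0 1]
T2·T1 = [1/2 0 -5/2; 0 1 -4; 0 0 1]
T3·…·T1 = [1/2 2 -21/2; 0 1 -4; 0 0 1]
det M = 1/2; M⁻¹ = [2 -4 5; 0 1 4; 0 0 1]
M⁻¹ · (-9/2, -1)ᵀ = (0, 3)ᵀ

p = (0, 3)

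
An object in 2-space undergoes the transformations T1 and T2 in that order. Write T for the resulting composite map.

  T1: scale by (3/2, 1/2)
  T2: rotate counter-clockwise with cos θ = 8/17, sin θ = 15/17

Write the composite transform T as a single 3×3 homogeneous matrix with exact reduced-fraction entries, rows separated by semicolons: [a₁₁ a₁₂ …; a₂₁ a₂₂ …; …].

T1 = [3/2 0 0; 0 1/2 0; 0 0 1]
T2·T1 = [12/17 -15/34 0; 45/34 4/17 0; 0 0 1]

T = [12/17 -15/34 0; 45/34 4/17 0; 0 0 1]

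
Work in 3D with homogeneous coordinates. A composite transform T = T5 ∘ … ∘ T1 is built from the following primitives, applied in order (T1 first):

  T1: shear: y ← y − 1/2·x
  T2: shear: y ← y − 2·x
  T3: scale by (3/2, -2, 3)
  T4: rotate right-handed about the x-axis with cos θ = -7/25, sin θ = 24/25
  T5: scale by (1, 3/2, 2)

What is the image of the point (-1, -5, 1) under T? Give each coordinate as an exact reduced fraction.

T1 shear: y ← y − 1/2·x: (-1, -5, 1) → (-1, -9/2, 1)
T2 shear: y ← y − 2·x: (-1, -9/2, 1) → (-1, -5/2, 1)
T3 scale by (3/2, -2, 3): (-1, -5/2, 1) → (-3/2, 5, 3)
T4 rotate right-handed about the x-axis with cos θ = -7/25, sin θ = 24/25: (-3/2, 5, 3) → (-3/2, -107/25, 99/25)
T5 scale by (1, 3/2, 2): (-3/2, -107/25, 99/25) → (-3/2, -321/50, 198/25)

T(p) = (-3/2, -321/50, 198/25)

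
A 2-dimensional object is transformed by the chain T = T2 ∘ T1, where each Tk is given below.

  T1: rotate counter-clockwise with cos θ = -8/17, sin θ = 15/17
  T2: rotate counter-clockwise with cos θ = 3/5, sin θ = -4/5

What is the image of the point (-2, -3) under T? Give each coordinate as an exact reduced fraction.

T(p) = (159/85, -262/85)

T1 rotate counter-clockwise with cos θ = -8/17, sin θ = 15/17: (-2, -3) → (61/17, -6/17)
T2 rotate counter-clockwise with cos θ = 3/5, sin θ = -4/5: (61/17, -6/17) → (159/85, -262/85)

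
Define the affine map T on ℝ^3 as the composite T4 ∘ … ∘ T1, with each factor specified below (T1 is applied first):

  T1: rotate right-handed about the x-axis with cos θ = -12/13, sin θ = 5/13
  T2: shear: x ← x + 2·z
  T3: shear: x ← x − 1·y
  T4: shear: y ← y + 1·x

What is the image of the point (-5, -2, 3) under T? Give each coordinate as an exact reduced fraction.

T1 rotate right-handed about the x-axis with cos θ = -12/13, sin θ = 5/13: (-5, -2, 3) → (-5, 9/13, -46/13)
T2 shear: x ← x + 2·z: (-5, 9/13, -46/13) → (-157/13, 9/13, -46/13)
T3 shear: x ← x − 1·y: (-157/13, 9/13, -46/13) → (-166/13, 9/13, -46/13)
T4 shear: y ← y + 1·x: (-166/13, 9/13, -46/13) → (-166/13, -157/13, -46/13)

T(p) = (-166/13, -157/13, -46/13)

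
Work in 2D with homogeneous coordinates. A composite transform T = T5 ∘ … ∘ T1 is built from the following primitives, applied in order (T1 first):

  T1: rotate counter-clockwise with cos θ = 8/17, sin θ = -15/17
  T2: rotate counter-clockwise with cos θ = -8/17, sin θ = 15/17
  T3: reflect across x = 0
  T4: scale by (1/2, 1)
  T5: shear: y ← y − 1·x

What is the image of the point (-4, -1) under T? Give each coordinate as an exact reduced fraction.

T1 rotate counter-clockwise with cos θ = 8/17, sin θ = -15/17: (-4, -1) → (-47/17, 52/17)
T2 rotate counter-clockwise with cos θ = -8/17, sin θ = 15/17: (-47/17, 52/17) → (-404/289, -1121/289)
T3 reflect across x = 0: (-404/289, -1121/289) → (404/289, -1121/289)
T4 scale by (1/2, 1): (404/289, -1121/289) → (202/289, -1121/289)
T5 shear: y ← y − 1·x: (202/289, -1121/289) → (202/289, -1323/289)

T(p) = (202/289, -1323/289)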